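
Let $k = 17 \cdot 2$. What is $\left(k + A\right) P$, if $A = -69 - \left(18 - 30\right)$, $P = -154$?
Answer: $3542$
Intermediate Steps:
$A = -57$ ($A = -69 - -12 = -69 + 12 = -57$)
$k = 34$
$\left(k + A\right) P = \left(34 - 57\right) \left(-154\right) = \left(-23\right) \left(-154\right) = 3542$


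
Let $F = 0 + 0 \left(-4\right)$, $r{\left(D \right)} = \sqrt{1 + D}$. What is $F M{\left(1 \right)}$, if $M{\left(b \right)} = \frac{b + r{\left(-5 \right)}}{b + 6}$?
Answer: $0$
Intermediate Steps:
$F = 0$ ($F = 0 + 0 = 0$)
$M{\left(b \right)} = \frac{b + 2 i}{6 + b}$ ($M{\left(b \right)} = \frac{b + \sqrt{1 - 5}}{b + 6} = \frac{b + \sqrt{-4}}{6 + b} = \frac{b + 2 i}{6 + b}$)
$F M{\left(1 \right)} = 0 \frac{1 + 2 i}{6 + 1} = 0 \frac{1 + 2 i}{7} = 0 \left(\frac{1}{7} + \frac{2 i}{7}\right) = 0$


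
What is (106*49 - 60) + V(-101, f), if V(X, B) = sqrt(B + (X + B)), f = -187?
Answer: 5134 + 5*I*sqrt(19) ≈ 5134.0 + 21.794*I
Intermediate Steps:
V(X, B) = sqrt(X + 2*B) (V(X, B) = sqrt(B + (B + X)) = sqrt(X + 2*B))
(106*49 - 60) + V(-101, f) = (106*49 - 60) + sqrt(-101 + 2*(-187)) = (5194 - 60) + sqrt(-101 - 374) = 5134 + sqrt(-475) = 5134 + 5*I*sqrt(19)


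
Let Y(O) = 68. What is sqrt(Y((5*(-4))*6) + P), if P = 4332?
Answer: 20*sqrt(11) ≈ 66.333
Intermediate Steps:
sqrt(Y((5*(-4))*6) + P) = sqrt(68 + 4332) = sqrt(4400) = 20*sqrt(11)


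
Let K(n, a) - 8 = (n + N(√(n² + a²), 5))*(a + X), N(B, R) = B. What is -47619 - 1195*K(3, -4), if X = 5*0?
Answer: -18939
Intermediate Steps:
X = 0
K(n, a) = 8 + a*(n + √(a² + n²)) (K(n, a) = 8 + (n + √(n² + a²))*(a + 0) = 8 + (n + √(a² + n²))*a = 8 + a*(n + √(a² + n²)))
-47619 - 1195*K(3, -4) = -47619 - 1195*(8 - 4*3 - 4*√((-4)² + 3²)) = -47619 - 1195*(8 - 12 - 4*√(16 + 9)) = -47619 - 1195*(8 - 12 - 4*√25) = -47619 - 1195*(8 - 12 - 4*5) = -47619 - 1195*(8 - 12 - 20) = -47619 - 1195*(-24) = -47619 - 1*(-28680) = -47619 + 28680 = -18939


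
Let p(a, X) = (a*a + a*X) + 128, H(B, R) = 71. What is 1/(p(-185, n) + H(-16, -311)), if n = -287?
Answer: 1/87519 ≈ 1.1426e-5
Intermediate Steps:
p(a, X) = 128 + a² + X*a (p(a, X) = (a² + X*a) + 128 = 128 + a² + X*a)
1/(p(-185, n) + H(-16, -311)) = 1/((128 + (-185)² - 287*(-185)) + 71) = 1/((128 + 34225 + 53095) + 71) = 1/(87448 + 71) = 1/87519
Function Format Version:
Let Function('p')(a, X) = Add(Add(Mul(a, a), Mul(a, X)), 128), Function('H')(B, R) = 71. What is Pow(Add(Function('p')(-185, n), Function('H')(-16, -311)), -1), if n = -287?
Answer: Rational(1, 87519) ≈ 1.1426e-5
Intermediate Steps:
Function('p')(a, X) = Add(128, Pow(a, 2), Mul(X, a)) (Function('p')(a, X) = Add(Add(Pow(a, 2), Mul(X, a)), 128) = Add(128, Pow(a, 2), Mul(X, a)))
Pow(Add(Function('p')(-185, n), Function('H')(-16, -311)), -1) = Pow(Add(Add(128, Pow(-185, 2), Mul(-287, -185)), 71), -1) = Pow(Add(Add(128, 34225, 53095), 71), -1) = Pow(Add(87448, 71), -1) = Pow(87519, -1) = Rational(1, 87519)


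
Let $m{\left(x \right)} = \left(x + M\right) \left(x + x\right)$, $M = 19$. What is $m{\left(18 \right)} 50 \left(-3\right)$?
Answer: $-199800$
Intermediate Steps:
$m{\left(x \right)} = 2 x \left(19 + x\right)$ ($m{\left(x \right)} = \left(x + 19\right) \left(x + x\right) = \left(19 + x\right) 2 x = 2 x \left(19 + x\right)$)
$m{\left(18 \right)} 50 \left(-3\right) = 2 \cdot 18 \left(19 + 18\right) 50 \left(-3\right) = 2 \cdot 18 \cdot 37 \left(-150\right) = 1332 \left(-150\right) = -199800$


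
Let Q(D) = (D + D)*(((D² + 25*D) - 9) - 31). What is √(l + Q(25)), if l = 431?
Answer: √60931 ≈ 246.84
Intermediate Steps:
Q(D) = 2*D*(-40 + D² + 25*D) (Q(D) = (2*D)*((-9 + D² + 25*D) - 31) = (2*D)*(-40 + D² + 25*D) = 2*D*(-40 + D² + 25*D))
√(l + Q(25)) = √(431 + 2*25*(-40 + 25² + 25*25)) = √(431 + 2*25*(-40 + 625 + 625)) = √(431 + 2*25*1210) = √(431 + 60500) = √60931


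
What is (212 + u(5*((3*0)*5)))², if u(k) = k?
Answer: 44944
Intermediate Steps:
(212 + u(5*((3*0)*5)))² = (212 + 5*((3*0)*5))² = (212 + 5*(0*5))² = (212 + 5*0)² = (212 + 0)² = 212² = 44944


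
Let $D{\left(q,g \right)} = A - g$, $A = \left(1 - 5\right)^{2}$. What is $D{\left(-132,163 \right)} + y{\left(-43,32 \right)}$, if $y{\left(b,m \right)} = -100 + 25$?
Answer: $-222$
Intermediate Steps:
$A = 16$ ($A = \left(-4\right)^{2} = 16$)
$D{\left(q,g \right)} = 16 - g$
$y{\left(b,m \right)} = -75$
$D{\left(-132,163 \right)} + y{\left(-43,32 \right)} = \left(16 - 163\right) - 75 = -147 - 75 = -222$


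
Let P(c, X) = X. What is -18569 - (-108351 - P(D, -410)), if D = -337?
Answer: 89372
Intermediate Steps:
-18569 - (-108351 - P(D, -410)) = -18569 - (-108351 - 1*(-410)) = -18569 - (-108351 + 410) = -18569 - 1*(-107941) = -18569 + 107941 = 89372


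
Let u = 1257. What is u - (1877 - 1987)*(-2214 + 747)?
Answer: -160113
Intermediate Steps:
u - (1877 - 1987)*(-2214 + 747) = 1257 - (1877 - 1987)*(-2214 + 747) = 1257 - (-110)*(-1467) = 1257 - 1*161370 = 1257 - 161370 = -160113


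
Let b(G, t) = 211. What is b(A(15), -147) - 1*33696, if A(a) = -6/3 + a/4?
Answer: -33485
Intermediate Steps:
A(a) = -2 + a/4 (A(a) = -6*1/3 + a*(1/4) = -2 + a/4)
b(A(15), -147) - 1*33696 = 211 - 1*33696 = 211 - 33696 = -33485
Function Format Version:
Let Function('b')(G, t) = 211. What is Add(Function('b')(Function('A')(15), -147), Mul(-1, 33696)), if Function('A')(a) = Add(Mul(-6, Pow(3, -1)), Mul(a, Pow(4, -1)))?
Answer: -33485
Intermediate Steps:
Function('A')(a) = Add(-2, Mul(Rational(1, 4), a)) (Function('A')(a) = Add(Mul(-6, Rational(1, 3)), Mul(a, Rational(1, 4))) = Add(-2, Mul(Rational(1, 4), a)))
Add(Function('b')(Function('A')(15), -147), Mul(-1, 33696)) = Add(211, Mul(-1, 33696)) = Add(211, -33696) = -33485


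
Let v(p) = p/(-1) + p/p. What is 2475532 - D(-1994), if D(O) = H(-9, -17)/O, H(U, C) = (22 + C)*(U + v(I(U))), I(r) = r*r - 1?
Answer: 2468105184/997 ≈ 2.4755e+6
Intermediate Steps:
I(r) = -1 + r² (I(r) = r² - 1 = -1 + r²)
v(p) = 1 - p (v(p) = p*(-1) + 1 = -p + 1 = 1 - p)
H(U, C) = (22 + C)*(2 + U - U²) (H(U, C) = (22 + C)*(U + (1 - (-1 + U²))) = (22 + C)*(U + (1 + (1 - U²))) = (22 + C)*(U + (2 - U²)) = (22 + C)*(2 + U - U²))
D(O) = -440/O (D(O) = (44 - 22*(-9)² + 22*(-9) - 17*(-9) - 1*(-17)*(-2 + (-9)²))/O = (44 - 22*81 - 198 + 153 - 1*(-17)*(-2 + 81))/O = (44 - 1782 - 198 + 153 - 1*(-17)*79)/O = (44 - 1782 - 198 + 153 + 1343)/O = -440/O)
2475532 - D(-1994) = 2475532 - (-440)/(-1994) = 2475532 - (-440)*(-1)/1994 = 2475532 - 1*220/997 = 2475532 - 220/997 = 2468105184/997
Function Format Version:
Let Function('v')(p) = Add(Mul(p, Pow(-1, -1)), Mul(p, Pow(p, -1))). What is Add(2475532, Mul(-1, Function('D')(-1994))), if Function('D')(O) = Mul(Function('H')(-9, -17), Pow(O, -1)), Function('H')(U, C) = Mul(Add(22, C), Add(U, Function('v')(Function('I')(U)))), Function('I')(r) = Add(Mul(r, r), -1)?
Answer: Rational(2468105184, 997) ≈ 2.4755e+6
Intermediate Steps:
Function('I')(r) = Add(-1, Pow(r, 2)) (Function('I')(r) = Add(Pow(r, 2), -1) = Add(-1, Pow(r, 2)))
Function('v')(p) = Add(1, Mul(-1, p)) (Function('v')(p) = Add(Mul(p, -1), 1) = Add(Mul(-1, p), 1) = Add(1, Mul(-1, p)))
Function('H')(U, C) = Mul(Add(22, C), Add(2, U, Mul(-1, Pow(U, 2)))) (Function('H')(U, C) = Mul(Add(22, C), Add(U, Add(1, Mul(-1, Add(-1, Pow(U, 2)))))) = Mul(Add(22, C), Add(U, Add(1, Add(1, Mul(-1, Pow(U, 2)))))) = Mul(Add(22, C), Add(U, Add(2, Mul(-1, Pow(U, 2))))) = Mul(Add(22, C), Add(2, U, Mul(-1, Pow(U, 2)))))
Function('D')(O) = Mul(-440, Pow(O, -1)) (Function('D')(O) = Mul(Add(44, Mul(-22, Pow(-9, 2)), Mul(22, -9), Mul(-17, -9), Mul(-1, -17, Add(-2, Pow(-9, 2)))), Pow(O, -1)) = Mul(Add(44, Mul(-22, 81), -198, 153, Mul(-1, -17, Add(-2, 81))), Pow(O, -1)) = Mul(Add(44, -1782, -198, 153, Mul(-1, -17, 79)), Pow(O, -1)) = Mul(Add(44, -1782, -198, 153, 1343), Pow(O, -1)) = Mul(-440, Pow(O, -1)))
Add(2475532, Mul(-1, Function('D')(-1994))) = Add(2475532, Mul(-1, Mul(-440, Pow(-1994, -1)))) = Add(2475532, Mul(-1, Mul(-440, Rational(-1, 1994)))) = Add(2475532, Mul(-1, Rational(220, 997))) = Add(2475532, Rational(-220, 997)) = Rational(2468105184, 997)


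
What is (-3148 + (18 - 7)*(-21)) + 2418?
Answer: -961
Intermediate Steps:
(-3148 + (18 - 7)*(-21)) + 2418 = (-3148 + 11*(-21)) + 2418 = (-3148 - 231) + 2418 = -3379 + 2418 = -961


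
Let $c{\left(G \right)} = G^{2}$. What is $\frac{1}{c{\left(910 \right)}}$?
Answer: $\frac{1}{828100} \approx 1.2076 \cdot 10^{-6}$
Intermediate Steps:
$\frac{1}{c{\left(910 \right)}} = \frac{1}{910^{2}} = \frac{1}{828100}$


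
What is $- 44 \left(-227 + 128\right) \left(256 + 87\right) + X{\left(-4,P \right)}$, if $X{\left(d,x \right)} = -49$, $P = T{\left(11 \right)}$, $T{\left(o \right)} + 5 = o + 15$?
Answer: $1494059$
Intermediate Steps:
$T{\left(o \right)} = 10 + o$ ($T{\left(o \right)} = -5 + \left(o + 15\right) = -5 + \left(15 + o\right) = 10 + o$)
$P = 21$ ($P = 10 + 11 = 21$)
$- 44 \left(-227 + 128\right) \left(256 + 87\right) + X{\left(-4,P \right)} = - 44 \left(-227 + 128\right) \left(256 + 87\right) - 49 = - 44 \left(\left(-99\right) 343\right) - 49 = \left(-44\right) \left(-33957\right) - 49 = 1494108 - 49 = 1494059$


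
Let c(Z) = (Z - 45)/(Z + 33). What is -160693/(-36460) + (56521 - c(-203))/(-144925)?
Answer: 360871419413/89827413500 ≈ 4.0174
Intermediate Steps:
c(Z) = (-45 + Z)/(33 + Z)
-160693/(-36460) + (56521 - c(-203))/(-144925) = -160693/(-36460) + (56521 - (-45 - 203)/(33 - 203))/(-144925) = -160693*(-1/36460) + (56521 - (-248)/(-170))*(-1/144925) = 160693/36460 + (56521 - (-1)*(-248)/170)*(-1/144925) = 160693/36460 + (56521 - 1*124/85)*(-1/144925) = 160693/36460 + (56521 - 124/85)*(-1/144925) = 160693/36460 + (4804161/85)*(-1/144925) = 160693/36460 - 4804161/12318625 = 360871419413/89827413500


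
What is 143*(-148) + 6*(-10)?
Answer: -21224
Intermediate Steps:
143*(-148) + 6*(-10) = -21164 - 60 = -21224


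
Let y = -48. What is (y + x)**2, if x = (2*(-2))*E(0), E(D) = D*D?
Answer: 2304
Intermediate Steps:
E(D) = D**2
x = 0 (x = (2*(-2))*0**2 = -4*0 = 0)
(y + x)**2 = (-48 + 0)**2 = (-48)**2 = 2304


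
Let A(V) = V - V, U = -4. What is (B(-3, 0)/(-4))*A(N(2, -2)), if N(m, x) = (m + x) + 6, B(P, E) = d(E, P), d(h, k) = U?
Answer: 0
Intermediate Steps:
d(h, k) = -4
B(P, E) = -4
N(m, x) = 6 + m + x
A(V) = 0
(B(-3, 0)/(-4))*A(N(2, -2)) = -4/(-4)*0 = -4*(-¼)*0 = 1*0 = 0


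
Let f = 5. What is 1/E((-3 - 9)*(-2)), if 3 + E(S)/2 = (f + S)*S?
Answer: 1/1386 ≈ 0.00072150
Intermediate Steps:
E(S) = -6 + 2*S*(5 + S) (E(S) = -6 + 2*((5 + S)*S) = -6 + 2*(S*(5 + S)) = -6 + 2*S*(5 + S))
1/E((-3 - 9)*(-2)) = 1/(-6 + 2*((-3 - 9)*(-2))**2 + 10*((-3 - 9)*(-2))) = 1/(-6 + 2*(-12*(-2))**2 + 10*(-12*(-2))) = 1/(-6 + 2*24**2 + 10*24) = 1/(-6 + 2*576 + 240) = 1/(-6 + 1152 + 240) = 1/1386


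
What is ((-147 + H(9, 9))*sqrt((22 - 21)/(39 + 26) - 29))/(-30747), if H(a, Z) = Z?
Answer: 92*I*sqrt(30615)/666185 ≈ 0.024164*I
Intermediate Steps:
((-147 + H(9, 9))*sqrt((22 - 21)/(39 + 26) - 29))/(-30747) = ((-147 + 9)*sqrt((22 - 21)/(39 + 26) - 29))/(-30747) = -138*sqrt(1/65 - 29)*(-1/30747) = -276*I*sqrt(30615)/65*(-1/30747) = 92*I*sqrt(30615)/666185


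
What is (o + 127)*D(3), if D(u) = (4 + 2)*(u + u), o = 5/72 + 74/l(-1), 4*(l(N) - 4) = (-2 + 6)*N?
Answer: 10925/2 ≈ 5462.5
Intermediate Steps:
l(N) = 4 + N (l(N) = 4 + ((-2 + 6)*N)/4 = 4 + (4*N)/4 = 4 + N)
o = 1781/72 (o = 5/72 + 74/(4 - 1) = 5*(1/72) + 74/3 = 5/72 + 74*(⅓) = 5/72 + 74/3 = 1781/72 ≈ 24.736)
D(u) = 12*u (D(u) = 6*(2*u) = 12*u)
(o + 127)*D(3) = (1781/72 + 127)*(12*3) = (10925/72)*36 = 10925/2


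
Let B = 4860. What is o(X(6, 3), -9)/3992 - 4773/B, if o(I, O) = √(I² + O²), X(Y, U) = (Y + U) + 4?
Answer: -1591/1620 + 5*√10/3992 ≈ -0.97814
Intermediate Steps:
X(Y, U) = 4 + U + Y (X(Y, U) = (U + Y) + 4 = 4 + U + Y)
o(X(6, 3), -9)/3992 - 4773/B = √((4 + 3 + 6)² + (-9)²)/3992 - 4773/4860 = √(13² + 81)*(1/3992) - 4773*1/4860 = √(169 + 81)*(1/3992) - 1591/1620 = √250*(1/3992) - 1591/1620 = (5*√10)*(1/3992) - 1591/1620 = 5*√10/3992 - 1591/1620 = -1591/1620 + 5*√10/3992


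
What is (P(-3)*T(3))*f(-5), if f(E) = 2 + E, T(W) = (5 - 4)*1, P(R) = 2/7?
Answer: -6/7 ≈ -0.85714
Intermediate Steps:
P(R) = 2/7 (P(R) = 2*(⅐) = 2/7)
T(W) = 1 (T(W) = 1*1 = 1)
(P(-3)*T(3))*f(-5) = ((2/7)*1)*(2 - 5) = (2/7)*(-3) = -6/7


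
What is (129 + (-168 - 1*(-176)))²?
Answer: 18769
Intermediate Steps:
(129 + (-168 - 1*(-176)))² = (129 + (-168 + 176))² = (129 + 8)² = 137² = 18769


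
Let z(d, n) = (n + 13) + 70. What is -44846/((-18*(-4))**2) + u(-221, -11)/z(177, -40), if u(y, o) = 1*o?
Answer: -992701/111456 ≈ -8.9067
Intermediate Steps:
z(d, n) = 83 + n (z(d, n) = (13 + n) + 70 = 83 + n)
u(y, o) = o
-44846/((-18*(-4))**2) + u(-221, -11)/z(177, -40) = -44846/((-18*(-4))**2) - 11/(83 - 40) = -44846/(72**2) - 11/43 = -44846/5184 - 11*1/43 = -44846*1/5184 - 11/43 = -22423/2592 - 11/43 = -992701/111456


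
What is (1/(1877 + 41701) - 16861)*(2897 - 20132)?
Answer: 1407081978155/4842 ≈ 2.9060e+8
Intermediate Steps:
(1/(1877 + 41701) - 16861)*(2897 - 20132) = (1/43578 - 16861)*(-17235) = -734768657/43578*(-17235) = 1407081978155/4842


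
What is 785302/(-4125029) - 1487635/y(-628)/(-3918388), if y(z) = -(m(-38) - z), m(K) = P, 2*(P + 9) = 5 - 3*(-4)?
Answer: -387405608116871/2028514748723126 ≈ -0.19098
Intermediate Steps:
P = -1/2 (P = -9 + (5 - 3*(-4))/2 = -9 + (5 + 12)/2 = -9 + (1/2)*17 = -9 + 17/2 = -1/2 ≈ -0.50000)
m(K) = -1/2
y(z) = 1/2 + z (y(z) = -(-1/2 - z) = 1/2 + z)
785302/(-4125029) - 1487635/y(-628)/(-3918388) = 785302/(-4125029) - 1487635/(1/2 - 628)/(-3918388) = 785302*(-1/4125029) - 1487635/(-1255/2)*(-1/3918388) = -785302/4125029 - 1487635*(-2/1255)*(-1/3918388) = -785302/4125029 + (595054/251)*(-1/3918388) = -785302/4125029 - 297527/491757694 = -387405608116871/2028514748723126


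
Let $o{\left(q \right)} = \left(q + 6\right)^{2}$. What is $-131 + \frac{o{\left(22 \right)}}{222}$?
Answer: $- \frac{14149}{111} \approx -127.47$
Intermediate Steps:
$o{\left(q \right)} = \left(6 + q\right)^{2}$
$-131 + \frac{o{\left(22 \right)}}{222} = -131 + \frac{\left(6 + 22\right)^{2}}{222} = -131 + 28^{2} \cdot \frac{1}{222} = -131 + 784 \cdot \frac{1}{222} = -131 + \frac{392}{111} = - \frac{14149}{111}$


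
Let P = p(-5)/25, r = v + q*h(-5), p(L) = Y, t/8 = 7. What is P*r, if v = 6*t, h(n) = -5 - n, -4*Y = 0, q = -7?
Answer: 0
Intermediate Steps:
Y = 0 (Y = -1/4*0 = 0)
t = 56 (t = 8*7 = 56)
p(L) = 0
v = 336 (v = 6*56 = 336)
r = 336 (r = 336 - 7*(-5 - 1*(-5)) = 336 - 7*(-5 + 5) = 336 - 7*0 = 336 + 0 = 336)
P = 0 (P = 0/25 = 0*(1/25) = 0)
P*r = 0*336 = 0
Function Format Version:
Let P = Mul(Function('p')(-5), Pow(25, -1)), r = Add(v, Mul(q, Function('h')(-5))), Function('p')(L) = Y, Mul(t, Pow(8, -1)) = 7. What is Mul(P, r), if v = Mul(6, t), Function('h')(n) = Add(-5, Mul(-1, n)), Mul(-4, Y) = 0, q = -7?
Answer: 0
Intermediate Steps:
Y = 0 (Y = Mul(Rational(-1, 4), 0) = 0)
t = 56 (t = Mul(8, 7) = 56)
Function('p')(L) = 0
v = 336 (v = Mul(6, 56) = 336)
r = 336 (r = Add(336, Mul(-7, Add(-5, Mul(-1, -5)))) = Add(336, Mul(-7, Add(-5, 5))) = Add(336, Mul(-7, 0)) = Add(336, 0) = 336)
P = 0 (P = Mul(0, Pow(25, -1)) = Mul(0, Rational(1, 25)) = 0)
Mul(P, r) = Mul(0, 336) = 0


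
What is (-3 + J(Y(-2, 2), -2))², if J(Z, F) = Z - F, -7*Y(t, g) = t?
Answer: 25/49 ≈ 0.51020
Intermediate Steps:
Y(t, g) = -t/7
(-3 + J(Y(-2, 2), -2))² = (-3 + (-⅐*(-2) - 1*(-2)))² = (-3 + (2/7 + 2))² = (-3 + 16/7)² = (-5/7)² = 25/49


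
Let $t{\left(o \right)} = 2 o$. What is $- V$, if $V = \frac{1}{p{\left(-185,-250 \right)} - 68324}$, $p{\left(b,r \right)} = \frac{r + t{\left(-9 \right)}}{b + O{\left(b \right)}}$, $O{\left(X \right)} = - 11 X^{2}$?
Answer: $\frac{94165}{6433729393} \approx 1.4636 \cdot 10^{-5}$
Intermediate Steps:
$p{\left(b,r \right)} = \frac{-18 + r}{b - 11 b^{2}}$ ($p{\left(b,r \right)} = \frac{r + 2 \left(-9\right)}{b - 11 b^{2}} = \frac{r - 18}{b - 11 b^{2}} = \frac{-18 + r}{b - 11 b^{2}}$)
$V = - \frac{94165}{6433729393}$ ($V = \frac{1}{\frac{18 - -250}{\left(-185\right) \left(-1 + 11 \left(-185\right)\right)} - 68324} = \frac{1}{- \frac{18 + 250}{185 \left(-1 - 2035\right)} - 68324} = \frac{1}{\left(- \frac{1}{185}\right) \frac{1}{-2036} \cdot 268 - 68324} = \frac{1}{\left(- \frac{1}{185}\right) \left(- \frac{1}{2036}\right) 268 - 68324} = \frac{1}{\frac{67}{94165} - 68324} = \frac{1}{- \frac{6433729393}{94165}} = - \frac{94165}{6433729393} \approx -1.4636 \cdot 10^{-5}$)
$- V = \left(-1\right) \left(- \frac{94165}{6433729393}\right) = \frac{94165}{6433729393}$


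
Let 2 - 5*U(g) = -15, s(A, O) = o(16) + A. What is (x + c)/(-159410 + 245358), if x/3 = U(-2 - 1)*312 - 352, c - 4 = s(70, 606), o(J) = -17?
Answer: 10917/429740 ≈ 0.025404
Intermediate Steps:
s(A, O) = -17 + A
U(g) = 17/5 (U(g) = ⅖ - ⅕*(-15) = ⅖ + 3 = 17/5)
c = 57 (c = 4 + (-17 + 70) = 4 + 53 = 57)
x = 10632/5 (x = 3*((17/5)*312 - 352) = 3*(5304/5 - 352) = 3*(3544/5) = 10632/5 ≈ 2126.4)
(x + c)/(-159410 + 245358) = (10632/5 + 57)/(-159410 + 245358) = (10917/5)/85948 = (10917/5)*(1/85948) = 10917/429740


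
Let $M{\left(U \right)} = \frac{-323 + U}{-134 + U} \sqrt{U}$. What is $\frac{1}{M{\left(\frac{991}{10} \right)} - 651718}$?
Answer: $- \frac{793799041180}{517333118551744329} - \frac{781411 \sqrt{9910}}{517333118551744329} \approx -1.5346 \cdot 10^{-6}$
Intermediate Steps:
$M{\left(U \right)} = \frac{\sqrt{U} \left(-323 + U\right)}{-134 + U}$ ($M{\left(U \right)} = \frac{-323 + U}{-134 + U} \sqrt{U} = \frac{\sqrt{U} \left(-323 + U\right)}{-134 + U}$)
$\frac{1}{M{\left(\frac{991}{10} \right)} - 651718} = \frac{1}{\frac{\sqrt{\frac{991}{10}} \left(-323 + \frac{991}{10}\right)}{-134 + \frac{991}{10}} - 651718} = \frac{1}{\frac{\sqrt{9910}}{10} \frac{1}{- \frac{349}{10}} \left(- \frac{2239}{10}\right) - 651718} = \frac{1}{\frac{\sqrt{9910}}{10} \left(- \frac{10}{349}\right) \left(- \frac{2239}{10}\right) - 651718} = \frac{1}{\frac{2239 \sqrt{9910}}{3490} - 651718} = \frac{1}{-651718 + \frac{2239 \sqrt{9910}}{3490}}$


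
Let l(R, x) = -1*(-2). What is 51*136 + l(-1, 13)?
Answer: 6938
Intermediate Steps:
l(R, x) = 2
51*136 + l(-1, 13) = 51*136 + 2 = 6936 + 2 = 6938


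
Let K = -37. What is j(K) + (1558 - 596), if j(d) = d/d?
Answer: 963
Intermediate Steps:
j(d) = 1
j(K) + (1558 - 596) = 1 + (1558 - 596) = 1 + 962 = 963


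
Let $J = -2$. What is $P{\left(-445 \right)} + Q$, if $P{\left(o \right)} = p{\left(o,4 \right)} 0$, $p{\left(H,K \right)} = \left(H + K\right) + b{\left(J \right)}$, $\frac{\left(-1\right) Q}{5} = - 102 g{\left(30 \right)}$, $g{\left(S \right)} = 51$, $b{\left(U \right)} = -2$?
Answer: $26010$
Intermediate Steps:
$Q = 26010$ ($Q = - 5 \left(\left(-102\right) 51\right) = \left(-5\right) \left(-5202\right) = 26010$)
$p{\left(H,K \right)} = -2 + H + K$ ($p{\left(H,K \right)} = \left(H + K\right) - 2 = -2 + H + K$)
$P{\left(o \right)} = 0$ ($P{\left(o \right)} = \left(-2 + o + 4\right) 0 = \left(2 + o\right) 0 = 0$)
$P{\left(-445 \right)} + Q = 0 + 26010 = 26010$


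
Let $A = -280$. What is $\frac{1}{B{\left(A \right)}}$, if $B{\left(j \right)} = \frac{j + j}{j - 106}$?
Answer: $\frac{193}{280} \approx 0.68929$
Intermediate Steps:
$B{\left(j \right)} = \frac{2 j}{-106 + j}$
$\frac{1}{B{\left(A \right)}} = \frac{1}{2 \left(-280\right) \frac{1}{-106 - 280}} = \frac{1}{2 \left(-280\right) \frac{1}{-386}} = \frac{1}{2 \left(-280\right) \left(- \frac{1}{386}\right)} = \frac{1}{\frac{280}{193}} = \frac{193}{280}$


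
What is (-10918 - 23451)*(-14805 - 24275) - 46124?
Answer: 1343094396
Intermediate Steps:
(-10918 - 23451)*(-14805 - 24275) - 46124 = -34369*(-39080) - 46124 = 1343140520 - 46124 = 1343094396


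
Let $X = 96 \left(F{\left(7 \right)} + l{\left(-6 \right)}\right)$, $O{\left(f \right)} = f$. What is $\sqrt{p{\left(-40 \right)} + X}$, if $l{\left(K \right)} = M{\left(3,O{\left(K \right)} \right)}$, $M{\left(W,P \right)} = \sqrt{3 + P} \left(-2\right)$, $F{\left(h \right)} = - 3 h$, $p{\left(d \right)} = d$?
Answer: $2 \sqrt{-514 - 48 i \sqrt{3}} \approx 3.6552 - 45.49 i$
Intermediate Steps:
$M{\left(W,P \right)} = - 2 \sqrt{3 + P}$
$l{\left(K \right)} = - 2 \sqrt{3 + K}$
$X = -2016 - 192 i \sqrt{3}$ ($X = 96 \left(\left(-3\right) 7 - 2 \sqrt{3 - 6}\right) = 96 \left(-21 - 2 \sqrt{-3}\right) = 96 \left(-21 - 2 i \sqrt{3}\right) = -2016 - 192 i \sqrt{3} \approx -2016.0 - 332.55 i$)
$\sqrt{p{\left(-40 \right)} + X} = \sqrt{-40 - \left(2016 + 192 i \sqrt{3}\right)} = \sqrt{-2056 - 192 i \sqrt{3}}$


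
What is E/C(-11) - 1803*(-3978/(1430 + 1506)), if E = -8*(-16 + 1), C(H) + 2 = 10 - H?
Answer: 68313333/27892 ≈ 2449.2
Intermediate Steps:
C(H) = 8 - H (C(H) = -2 + (10 - H) = 8 - H)
E = 120 (E = -8*(-15) = 120)
E/C(-11) - 1803*(-3978/(1430 + 1506)) = 120/(8 - 1*(-11)) - 1803*(-3978/(1430 + 1506)) = 120/(8 + 11) - 1803/(2936*(-1/3978)) = 120/19 - 1803/(-1468/1989) = 120*(1/19) - 1803*(-1989/1468) = 120/19 + 3586167/1468 = 68313333/27892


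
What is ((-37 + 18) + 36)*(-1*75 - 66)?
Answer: -2397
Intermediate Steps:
((-37 + 18) + 36)*(-1*75 - 66) = (-19 + 36)*(-75 - 66) = 17*(-141) = -2397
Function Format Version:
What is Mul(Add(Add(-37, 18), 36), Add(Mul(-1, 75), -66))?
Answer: -2397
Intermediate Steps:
Mul(Add(Add(-37, 18), 36), Add(Mul(-1, 75), -66)) = Mul(Add(-19, 36), Add(-75, -66)) = Mul(17, -141) = -2397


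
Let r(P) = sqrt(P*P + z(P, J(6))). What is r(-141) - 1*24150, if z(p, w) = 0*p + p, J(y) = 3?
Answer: -24150 + 2*sqrt(4935) ≈ -24010.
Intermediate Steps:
z(p, w) = p (z(p, w) = 0 + p = p)
r(P) = sqrt(P + P**2) (r(P) = sqrt(P*P + P) = sqrt(P**2 + P) = sqrt(P + P**2))
r(-141) - 1*24150 = sqrt(-141*(1 - 141)) - 1*24150 = sqrt(-141*(-140)) - 24150 = sqrt(19740) - 24150 = 2*sqrt(4935) - 24150 = -24150 + 2*sqrt(4935)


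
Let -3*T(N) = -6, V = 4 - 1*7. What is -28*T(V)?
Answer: -56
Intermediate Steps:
V = -3 (V = 4 - 7 = -3)
T(N) = 2 (T(N) = -1/3*(-6) = 2)
-28*T(V) = -28*2 = -56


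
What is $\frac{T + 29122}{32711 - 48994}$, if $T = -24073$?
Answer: $- \frac{5049}{16283} \approx -0.31008$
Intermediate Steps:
$\frac{T + 29122}{32711 - 48994} = \frac{-24073 + 29122}{32711 - 48994} = \frac{5049}{-16283} = 5049 \left(- \frac{1}{16283}\right) = - \frac{5049}{16283}$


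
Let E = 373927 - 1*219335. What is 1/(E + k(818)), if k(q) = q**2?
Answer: 1/823716 ≈ 1.2140e-6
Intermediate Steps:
E = 154592 (E = 373927 - 219335 = 154592)
1/(E + k(818)) = 1/(154592 + 818**2) = 1/(154592 + 669124) = 1/823716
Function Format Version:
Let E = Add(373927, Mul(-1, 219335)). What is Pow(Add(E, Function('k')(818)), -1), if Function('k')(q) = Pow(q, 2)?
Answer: Rational(1, 823716) ≈ 1.2140e-6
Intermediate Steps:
E = 154592 (E = Add(373927, -219335) = 154592)
Pow(Add(E, Function('k')(818)), -1) = Pow(Add(154592, Pow(818, 2)), -1) = Pow(Add(154592, 669124), -1) = Pow(823716, -1) = Rational(1, 823716)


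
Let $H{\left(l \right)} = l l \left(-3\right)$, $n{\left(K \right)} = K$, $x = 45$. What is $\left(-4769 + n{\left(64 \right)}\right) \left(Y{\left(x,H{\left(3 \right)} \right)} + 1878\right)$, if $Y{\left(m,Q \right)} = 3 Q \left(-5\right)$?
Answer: $-10741515$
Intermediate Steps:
$H{\left(l \right)} = - 3 l^{2}$ ($H{\left(l \right)} = l^{2} \left(-3\right) = - 3 l^{2}$)
$Y{\left(m,Q \right)} = - 15 Q$
$\left(-4769 + n{\left(64 \right)}\right) \left(Y{\left(x,H{\left(3 \right)} \right)} + 1878\right) = \left(-4769 + 64\right) \left(- 15 \left(- 3 \cdot 3^{2}\right) + 1878\right) = - 4705 \left(- 15 \left(\left(-3\right) 9\right) + 1878\right) = - 4705 \left(\left(-15\right) \left(-27\right) + 1878\right) = - 4705 \left(405 + 1878\right) = \left(-4705\right) 2283 = -10741515$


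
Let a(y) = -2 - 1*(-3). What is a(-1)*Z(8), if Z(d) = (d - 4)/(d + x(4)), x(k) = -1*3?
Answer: ⅘ ≈ 0.80000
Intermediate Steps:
a(y) = 1 (a(y) = -2 + 3 = 1)
x(k) = -3
Z(d) = (-4 + d)/(-3 + d) (Z(d) = (d - 4)/(d - 3) = (-4 + d)/(-3 + d))
a(-1)*Z(8) = 1*((-4 + 8)/(-3 + 8)) = 1*(4/5) = 1*((⅕)*4) = 1*(⅘) = ⅘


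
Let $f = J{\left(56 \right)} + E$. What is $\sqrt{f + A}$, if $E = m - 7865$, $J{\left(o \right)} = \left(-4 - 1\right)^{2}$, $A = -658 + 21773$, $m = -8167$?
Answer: $2 \sqrt{1277} \approx 71.47$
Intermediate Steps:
$A = 21115$
$J{\left(o \right)} = 25$ ($J{\left(o \right)} = \left(-5\right)^{2} = 25$)
$E = -16032$ ($E = -8167 - 7865 = -16032$)
$f = -16007$ ($f = 25 - 16032 = -16007$)
$\sqrt{f + A} = \sqrt{-16007 + 21115} = \sqrt{5108} = 2 \sqrt{1277}$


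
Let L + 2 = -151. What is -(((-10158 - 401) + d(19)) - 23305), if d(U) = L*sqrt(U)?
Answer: 33864 + 153*sqrt(19) ≈ 34531.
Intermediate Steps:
L = -153 (L = -2 - 151 = -153)
d(U) = -153*sqrt(U)
-(((-10158 - 401) + d(19)) - 23305) = -(((-10158 - 401) - 153*sqrt(19)) - 23305) = -((-10559 - 153*sqrt(19)) - 23305) = -(-33864 - 153*sqrt(19)) = 33864 + 153*sqrt(19)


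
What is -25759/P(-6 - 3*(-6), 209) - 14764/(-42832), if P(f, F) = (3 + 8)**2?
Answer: -275380761/1295668 ≈ -212.54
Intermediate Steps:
P(f, F) = 121 (P(f, F) = 11**2 = 121)
-25759/P(-6 - 3*(-6), 209) - 14764/(-42832) = -25759/121 - 14764/(-42832) = -25759*1/121 - 14764*(-1/42832) = -25759/121 + 3691/10708 = -275380761/1295668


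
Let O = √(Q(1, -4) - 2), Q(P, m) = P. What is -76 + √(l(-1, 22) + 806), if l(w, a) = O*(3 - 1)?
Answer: -76 + √(806 + 2*I) ≈ -47.61 + 0.035223*I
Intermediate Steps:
O = I (O = √(1 - 2) = √(-1) = I ≈ 1.0*I)
l(w, a) = 2*I (l(w, a) = I*(3 - 1) = I*2 = 2*I)
-76 + √(l(-1, 22) + 806) = -76 + √(2*I + 806) = -76 + √(806 + 2*I)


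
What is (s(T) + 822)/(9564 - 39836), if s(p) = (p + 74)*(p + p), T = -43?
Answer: 461/7568 ≈ 0.060914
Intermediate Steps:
s(p) = 2*p*(74 + p) (s(p) = (74 + p)*(2*p) = 2*p*(74 + p))
(s(T) + 822)/(9564 - 39836) = (2*(-43)*(74 - 43) + 822)/(9564 - 39836) = (2*(-43)*31 + 822)/(-30272) = (-2666 + 822)*(-1/30272) = -1844*(-1/30272) = 461/7568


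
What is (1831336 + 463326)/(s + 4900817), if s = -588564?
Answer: 2294662/4312253 ≈ 0.53213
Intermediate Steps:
(1831336 + 463326)/(s + 4900817) = (1831336 + 463326)/(-588564 + 4900817) = 2294662/4312253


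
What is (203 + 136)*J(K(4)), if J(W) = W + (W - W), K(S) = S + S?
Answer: 2712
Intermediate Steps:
K(S) = 2*S
J(W) = W (J(W) = W + 0 = W)
(203 + 136)*J(K(4)) = (203 + 136)*(2*4) = 339*8 = 2712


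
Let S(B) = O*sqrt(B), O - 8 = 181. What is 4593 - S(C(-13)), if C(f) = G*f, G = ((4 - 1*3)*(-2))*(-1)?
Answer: 4593 - 189*I*sqrt(26) ≈ 4593.0 - 963.71*I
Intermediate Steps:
O = 189 (O = 8 + 181 = 189)
G = 2 (G = ((4 - 3)*(-2))*(-1) = (1*(-2))*(-1) = -2*(-1) = 2)
C(f) = 2*f
S(B) = 189*sqrt(B)
4593 - S(C(-13)) = 4593 - 189*sqrt(2*(-13)) = 4593 - 189*sqrt(-26) = 4593 - 189*I*sqrt(26)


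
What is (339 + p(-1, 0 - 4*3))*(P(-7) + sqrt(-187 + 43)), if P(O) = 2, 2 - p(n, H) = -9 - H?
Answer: 676 + 4056*I ≈ 676.0 + 4056.0*I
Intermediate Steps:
p(n, H) = 11 + H (p(n, H) = 2 - (-9 - H) = 2 + (9 + H) = 11 + H)
(339 + p(-1, 0 - 4*3))*(P(-7) + sqrt(-187 + 43)) = (339 + (11 + (0 - 4*3)))*(2 + sqrt(-187 + 43)) = (339 + (11 + (0 - 12)))*(2 + sqrt(-144)) = (339 + (11 - 12))*(2 + 12*I) = (339 - 1)*(2 + 12*I) = 338*(2 + 12*I) = 676 + 4056*I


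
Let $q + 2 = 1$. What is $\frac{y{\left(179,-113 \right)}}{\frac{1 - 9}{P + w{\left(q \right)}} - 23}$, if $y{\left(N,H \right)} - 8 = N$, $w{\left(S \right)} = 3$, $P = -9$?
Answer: $- \frac{561}{65} \approx -8.6308$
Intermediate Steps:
$q = -1$ ($q = -2 + 1 = -1$)
$y{\left(N,H \right)} = 8 + N$
$\frac{y{\left(179,-113 \right)}}{\frac{1 - 9}{P + w{\left(q \right)}} - 23} = \frac{8 + 179}{\frac{1 - 9}{-9 + 3} - 23} = \frac{1}{- \frac{8}{-6} - 23} \cdot 187 = \frac{1}{\left(-8\right) \left(- \frac{1}{6}\right) - 23} \cdot 187 = \frac{1}{\frac{4}{3} - 23} \cdot 187 = \frac{1}{- \frac{65}{3}} \cdot 187 = \left(- \frac{3}{65}\right) 187 = - \frac{561}{65}$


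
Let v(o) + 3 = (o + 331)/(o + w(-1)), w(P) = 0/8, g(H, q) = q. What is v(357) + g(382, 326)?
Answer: 115999/357 ≈ 324.93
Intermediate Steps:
w(P) = 0 (w(P) = 0*(⅛) = 0)
v(o) = -3 + (331 + o)/o (v(o) = -3 + (o + 331)/(o + 0) = -3 + (331 + o)/o)
v(357) + g(382, 326) = (-2 + 331/357) + 326 = -383/357 + 326 = 115999/357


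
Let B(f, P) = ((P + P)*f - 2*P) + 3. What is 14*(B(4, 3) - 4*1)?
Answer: 238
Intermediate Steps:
B(f, P) = 3 - 2*P + 2*P*f (B(f, P) = ((2*P)*f - 2*P) + 3 = (2*P*f - 2*P) + 3 = (-2*P + 2*P*f) + 3 = 3 - 2*P + 2*P*f)
14*(B(4, 3) - 4*1) = 14*((3 - 2*3 + 2*3*4) - 4*1) = 14*((3 - 6 + 24) - 4) = 14*(21 - 4) = 14*17 = 238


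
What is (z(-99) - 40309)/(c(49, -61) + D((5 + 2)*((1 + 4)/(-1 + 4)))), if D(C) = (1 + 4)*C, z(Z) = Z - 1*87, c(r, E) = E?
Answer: 121485/8 ≈ 15186.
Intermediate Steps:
z(Z) = -87 + Z (z(Z) = Z - 87 = -87 + Z)
D(C) = 5*C
(z(-99) - 40309)/(c(49, -61) + D((5 + 2)*((1 + 4)/(-1 + 4)))) = ((-87 - 99) - 40309)/(-61 + 5*((5 + 2)*((1 + 4)/(-1 + 4)))) = (-186 - 40309)/(-61 + 5*(7*(5/3))) = -40495/(-61 + 5*(7*(5*(⅓)))) = -40495/(-61 + 5*(7*(5/3))) = -40495/(-61 + 5*(35/3)) = -40495/(-61 + 175/3) = -40495/(-8/3) = -40495*(-3/8) = 121485/8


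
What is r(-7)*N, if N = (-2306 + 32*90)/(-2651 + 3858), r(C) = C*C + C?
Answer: 24108/1207 ≈ 19.973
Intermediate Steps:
r(C) = C + C² (r(C) = C² + C = C + C²)
N = 574/1207 (N = (-2306 + 2880)/1207 = 574*(1/1207) = 574/1207 ≈ 0.47556)
r(-7)*N = -7*(1 - 7)*(574/1207) = -7*(-6)*(574/1207) = 42*(574/1207) = 24108/1207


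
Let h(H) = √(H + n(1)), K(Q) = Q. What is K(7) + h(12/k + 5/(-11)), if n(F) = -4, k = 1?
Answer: 7 + √913/11 ≈ 9.7469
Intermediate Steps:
h(H) = √(-4 + H) (h(H) = √(H - 4) = √(-4 + H))
K(7) + h(12/k + 5/(-11)) = 7 + √(-4 + (12/1 + 5/(-11))) = 7 + √(-4 + (12*1 + 5*(-1/11))) = 7 + √(-4 + (12 - 5/11)) = 7 + √(-4 + 127/11) = 7 + √(83/11) = 7 + √913/11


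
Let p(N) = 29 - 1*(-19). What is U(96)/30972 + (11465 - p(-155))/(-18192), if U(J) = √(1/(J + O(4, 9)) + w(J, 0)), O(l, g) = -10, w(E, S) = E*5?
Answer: -11417/18192 + √3550166/2663592 ≈ -0.62688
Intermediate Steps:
w(E, S) = 5*E
p(N) = 48 (p(N) = 29 + 19 = 48)
U(J) = √(1/(-10 + J) + 5*J) (U(J) = √(1/(J - 10) + 5*J) = √(1/(-10 + J) + 5*J))
U(96)/30972 + (11465 - p(-155))/(-18192) = √((1 + 5*96*(-10 + 96))/(-10 + 96))/30972 + (11465 - 1*48)/(-18192) = √((1 + 5*96*86)/86)*(1/30972) + (11465 - 48)*(-1/18192) = √((1 + 41280)/86)*(1/30972) + 11417*(-1/18192) = √((1/86)*41281)*(1/30972) - 11417/18192 = √(41281/86)*(1/30972) - 11417/18192 = (√3550166/86)*(1/30972) - 11417/18192 = √3550166/2663592 - 11417/18192 = -11417/18192 + √3550166/2663592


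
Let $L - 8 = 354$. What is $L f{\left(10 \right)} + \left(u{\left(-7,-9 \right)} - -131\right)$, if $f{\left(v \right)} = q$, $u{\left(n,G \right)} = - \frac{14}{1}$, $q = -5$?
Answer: $-1693$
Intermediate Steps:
$L = 362$ ($L = 8 + 354 = 362$)
$u{\left(n,G \right)} = -14$ ($u{\left(n,G \right)} = \left(-14\right) 1 = -14$)
$f{\left(v \right)} = -5$
$L f{\left(10 \right)} + \left(u{\left(-7,-9 \right)} - -131\right) = 362 \left(-5\right) - -117 = -1810 + \left(-14 + 131\right) = -1810 + 117 = -1693$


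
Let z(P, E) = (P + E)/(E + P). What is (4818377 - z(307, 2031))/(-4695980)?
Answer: -1204594/1173995 ≈ -1.0261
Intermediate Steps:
z(P, E) = 1 (z(P, E) = (E + P)/(E + P) = 1)
(4818377 - z(307, 2031))/(-4695980) = (4818377 - 1*1)/(-4695980) = (4818377 - 1)*(-1/4695980) = 4818376*(-1/4695980) = -1204594/1173995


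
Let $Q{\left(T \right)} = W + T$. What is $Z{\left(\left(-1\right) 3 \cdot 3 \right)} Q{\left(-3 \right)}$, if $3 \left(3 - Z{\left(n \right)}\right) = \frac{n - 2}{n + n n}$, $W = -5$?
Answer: $- \frac{659}{27} \approx -24.407$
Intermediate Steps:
$Z{\left(n \right)} = 3 - \frac{-2 + n}{3 \left(n + n^{2}\right)}$ ($Z{\left(n \right)} = 3 - \frac{\left(n - 2\right) \frac{1}{n + n n}}{3} = 3 - \frac{\left(-2 + n\right) \frac{1}{n + n^{2}}}{3} = 3 - \frac{\frac{1}{n + n^{2}} \left(-2 + n\right)}{3} = 3 - \frac{-2 + n}{3 \left(n + n^{2}\right)}$)
$Q{\left(T \right)} = -5 + T$
$Z{\left(\left(-1\right) 3 \cdot 3 \right)} Q{\left(-3 \right)} = \frac{2 + 8 \left(-1\right) 3 \cdot 3 + 9 \left(\left(-1\right) 3 \cdot 3\right)^{2}}{3 \left(-1\right) 3 \cdot 3 \left(1 + \left(-1\right) 3 \cdot 3\right)} \left(-5 - 3\right) = \frac{2 + 8 \left(\left(-3\right) 3\right) + 9 \left(\left(-3\right) 3\right)^{2}}{3 \left(\left(-3\right) 3\right) \left(1 - 9\right)} \left(-8\right) = \frac{2 + 8 \left(-9\right) + 9 \left(-9\right)^{2}}{3 \left(-9\right) \left(1 - 9\right)} \left(-8\right) = \frac{1}{3} \left(- \frac{1}{9}\right) \frac{1}{-8} \left(2 - 72 + 9 \cdot 81\right) \left(-8\right) = \frac{1}{3} \left(- \frac{1}{9}\right) \left(- \frac{1}{8}\right) \left(2 - 72 + 729\right) \left(-8\right) = \frac{1}{3} \left(- \frac{1}{9}\right) \left(- \frac{1}{8}\right) 659 \left(-8\right) = \frac{659}{216} \left(-8\right) = - \frac{659}{27}$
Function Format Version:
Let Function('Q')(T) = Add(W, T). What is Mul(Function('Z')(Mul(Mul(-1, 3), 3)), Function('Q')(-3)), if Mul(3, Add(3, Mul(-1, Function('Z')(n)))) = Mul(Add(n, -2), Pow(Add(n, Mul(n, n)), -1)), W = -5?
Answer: Rational(-659, 27) ≈ -24.407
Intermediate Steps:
Function('Z')(n) = Add(3, Mul(Rational(-1, 3), Pow(Add(n, Pow(n, 2)), -1), Add(-2, n))) (Function('Z')(n) = Add(3, Mul(Rational(-1, 3), Mul(Add(n, -2), Pow(Add(n, Mul(n, n)), -1)))) = Add(3, Mul(Rational(-1, 3), Mul(Add(-2, n), Pow(Add(n, Pow(n, 2)), -1)))) = Add(3, Mul(Rational(-1, 3), Mul(Pow(Add(n, Pow(n, 2)), -1), Add(-2, n)))) = Add(3, Mul(Rational(-1, 3), Pow(Add(n, Pow(n, 2)), -1), Add(-2, n))))
Function('Q')(T) = Add(-5, T)
Mul(Function('Z')(Mul(Mul(-1, 3), 3)), Function('Q')(-3)) = Mul(Mul(Rational(1, 3), Pow(Mul(Mul(-1, 3), 3), -1), Pow(Add(1, Mul(Mul(-1, 3), 3)), -1), Add(2, Mul(8, Mul(Mul(-1, 3), 3)), Mul(9, Pow(Mul(Mul(-1, 3), 3), 2)))), Add(-5, -3)) = Mul(Mul(Rational(1, 3), Pow(Mul(-3, 3), -1), Pow(Add(1, Mul(-3, 3)), -1), Add(2, Mul(8, Mul(-3, 3)), Mul(9, Pow(Mul(-3, 3), 2)))), -8) = Mul(Mul(Rational(1, 3), Pow(-9, -1), Pow(Add(1, -9), -1), Add(2, Mul(8, -9), Mul(9, Pow(-9, 2)))), -8) = Mul(Mul(Rational(1, 3), Rational(-1, 9), Pow(-8, -1), Add(2, -72, Mul(9, 81))), -8) = Mul(Mul(Rational(1, 3), Rational(-1, 9), Rational(-1, 8), Add(2, -72, 729)), -8) = Mul(Mul(Rational(1, 3), Rational(-1, 9), Rational(-1, 8), 659), -8) = Mul(Rational(659, 216), -8) = Rational(-659, 27)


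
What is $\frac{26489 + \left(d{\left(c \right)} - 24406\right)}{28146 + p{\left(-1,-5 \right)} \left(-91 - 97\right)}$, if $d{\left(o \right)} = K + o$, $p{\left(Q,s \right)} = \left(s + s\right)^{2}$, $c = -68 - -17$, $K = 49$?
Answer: $\frac{2081}{9346} \approx 0.22266$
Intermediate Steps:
$c = -51$ ($c = -68 + 17 = -51$)
$p{\left(Q,s \right)} = 4 s^{2}$ ($p{\left(Q,s \right)} = \left(2 s\right)^{2} = 4 s^{2}$)
$d{\left(o \right)} = 49 + o$
$\frac{26489 + \left(d{\left(c \right)} - 24406\right)}{28146 + p{\left(-1,-5 \right)} \left(-91 - 97\right)} = \frac{26489 + \left(\left(49 - 51\right) - 24406\right)}{28146 + 4 \left(-5\right)^{2} \left(-91 - 97\right)} = \frac{26489 - 24408}{28146 + 4 \cdot 25 \left(-188\right)} = \frac{26489 - 24408}{28146 + 100 \left(-188\right)} = \frac{2081}{28146 - 18800} = \frac{2081}{9346}$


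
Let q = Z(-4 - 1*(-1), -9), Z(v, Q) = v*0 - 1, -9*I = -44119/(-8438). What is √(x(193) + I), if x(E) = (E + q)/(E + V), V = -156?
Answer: √4042587214966/936618 ≈ 2.1467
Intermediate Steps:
I = -44119/75942 (I = -(-44119)/(9*(-8438)) = -(-44119)*(-1)/(9*8438) = -⅑*44119/8438 = -44119/75942 ≈ -0.58096)
Z(v, Q) = -1 (Z(v, Q) = 0 - 1 = -1)
q = -1
x(E) = (-1 + E)/(-156 + E) (x(E) = (E - 1)/(E - 156) = (-1 + E)/(-156 + E))
√(x(193) + I) = √((-1 + 193)/(-156 + 193) - 44119/75942) = √(192/37 - 44119/75942) = √(12948461/2809854) = √4042587214966/936618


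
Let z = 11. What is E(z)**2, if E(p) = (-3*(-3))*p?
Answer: 9801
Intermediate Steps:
E(p) = 9*p
E(z)**2 = (9*11)**2 = 99**2 = 9801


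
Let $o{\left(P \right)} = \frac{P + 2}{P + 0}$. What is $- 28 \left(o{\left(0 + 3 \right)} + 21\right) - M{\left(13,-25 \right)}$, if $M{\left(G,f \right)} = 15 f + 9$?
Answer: $- \frac{806}{3} \approx -268.67$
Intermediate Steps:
$o{\left(P \right)} = \frac{2 + P}{P}$
$M{\left(G,f \right)} = 9 + 15 f$
$- 28 \left(o{\left(0 + 3 \right)} + 21\right) - M{\left(13,-25 \right)} = - 28 \left(\frac{2 + \left(0 + 3\right)}{0 + 3} + 21\right) - \left(9 + 15 \left(-25\right)\right) = - 28 \left(\frac{2 + 3}{3} + 21\right) - \left(9 - 375\right) = - 28 \left(\frac{1}{3} \cdot 5 + 21\right) - -366 = - 28 \left(\frac{5}{3} + 21\right) + 366 = \left(-28\right) \frac{68}{3} + 366 = - \frac{1904}{3} + 366 = - \frac{806}{3}$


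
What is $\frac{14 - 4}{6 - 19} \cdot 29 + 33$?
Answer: $\frac{139}{13} \approx 10.692$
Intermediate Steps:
$\frac{14 - 4}{6 - 19} \cdot 29 + 33 = \frac{10}{-13} \cdot 29 + 33 = 10 \left(- \frac{1}{13}\right) 29 + 33 = \left(- \frac{10}{13}\right) 29 + 33 = - \frac{290}{13} + 33 = \frac{139}{13}$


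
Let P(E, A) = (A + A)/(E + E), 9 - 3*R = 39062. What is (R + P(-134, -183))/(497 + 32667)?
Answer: -5232553/13331928 ≈ -0.39248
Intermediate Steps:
R = -39053/3 (R = 3 - ⅓*39062 = 3 - 39062/3 = -39053/3 ≈ -13018.)
P(E, A) = A/E (P(E, A) = (2*A)/((2*E)) = (2*A)*(1/(2*E)) = A/E)
(R + P(-134, -183))/(497 + 32667) = (-39053/3 - 183/(-134))/(497 + 32667) = (-39053/3 - 183*(-1/134))/33164 = (-39053/3 + 183/134)*(1/33164) = -5232553/402*1/33164 = -5232553/13331928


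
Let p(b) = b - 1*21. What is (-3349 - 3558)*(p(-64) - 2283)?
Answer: 16355776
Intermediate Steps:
p(b) = -21 + b (p(b) = b - 21 = -21 + b)
(-3349 - 3558)*(p(-64) - 2283) = (-3349 - 3558)*((-21 - 64) - 2283) = -6907*(-85 - 2283) = -6907*(-2368) = 16355776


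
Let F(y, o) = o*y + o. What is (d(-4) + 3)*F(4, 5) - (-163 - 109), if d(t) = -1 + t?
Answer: 222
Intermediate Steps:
F(y, o) = o + o*y
(d(-4) + 3)*F(4, 5) - (-163 - 109) = ((-1 - 4) + 3)*(5*(1 + 4)) - (-163 - 109) = (-5 + 3)*(5*5) - 1*(-272) = -2*25 + 272 = -50 + 272 = 222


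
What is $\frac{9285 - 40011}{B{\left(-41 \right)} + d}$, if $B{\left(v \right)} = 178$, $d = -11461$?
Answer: $\frac{10242}{3761} \approx 2.7232$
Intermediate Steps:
$\frac{9285 - 40011}{B{\left(-41 \right)} + d} = \frac{9285 - 40011}{178 - 11461} = - \frac{30726}{-11283} = \left(-30726\right) \left(- \frac{1}{11283}\right) = \frac{10242}{3761}$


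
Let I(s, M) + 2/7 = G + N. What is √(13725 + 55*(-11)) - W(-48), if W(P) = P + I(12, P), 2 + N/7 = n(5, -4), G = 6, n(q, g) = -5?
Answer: 639/7 + 8*√205 ≈ 205.83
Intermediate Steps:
N = -49 (N = -14 + 7*(-5) = -14 - 35 = -49)
I(s, M) = -303/7 (I(s, M) = -2/7 + (6 - 49) = -2/7 - 43 = -303/7)
W(P) = -303/7 + P (W(P) = P - 303/7 = -303/7 + P)
√(13725 + 55*(-11)) - W(-48) = √(13725 + 55*(-11)) - (-303/7 - 48) = √(13725 - 605) - 1*(-639/7) = √13120 + 639/7 = 8*√205 + 639/7 = 639/7 + 8*√205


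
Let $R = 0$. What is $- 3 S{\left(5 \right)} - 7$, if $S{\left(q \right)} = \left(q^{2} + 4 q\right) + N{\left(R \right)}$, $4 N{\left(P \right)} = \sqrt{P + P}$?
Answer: $-142$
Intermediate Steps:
$N{\left(P \right)} = \frac{\sqrt{2} \sqrt{P}}{4}$ ($N{\left(P \right)} = \frac{\sqrt{P + P}}{4} = \frac{\sqrt{2 P}}{4} = \frac{\sqrt{2} \sqrt{P}}{4}$)
$S{\left(q \right)} = q^{2} + 4 q$ ($S{\left(q \right)} = \left(q^{2} + 4 q\right) + \frac{\sqrt{2} \sqrt{0}}{4} = \left(q^{2} + 4 q\right) + \frac{1}{4} \sqrt{2} \cdot 0 = \left(q^{2} + 4 q\right) + 0 = q^{2} + 4 q$)
$- 3 S{\left(5 \right)} - 7 = - 3 \cdot 5 \left(4 + 5\right) - 7 = - 3 \cdot 5 \cdot 9 - 7 = \left(-3\right) 45 - 7 = -135 - 7 = -142$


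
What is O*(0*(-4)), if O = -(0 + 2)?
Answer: 0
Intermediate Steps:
O = -2 (O = -1*2 = -2)
O*(0*(-4)) = -0*(-4) = -2*0 = 0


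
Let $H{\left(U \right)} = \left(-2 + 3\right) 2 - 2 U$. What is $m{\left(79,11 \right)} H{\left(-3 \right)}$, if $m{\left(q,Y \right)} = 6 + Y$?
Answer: $136$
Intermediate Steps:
$H{\left(U \right)} = 2 - 2 U$ ($H{\left(U \right)} = 1 \cdot 2 - 2 U = 2 - 2 U$)
$m{\left(79,11 \right)} H{\left(-3 \right)} = \left(6 + 11\right) \left(2 - -6\right) = 17 \left(2 + 6\right) = 17 \cdot 8 = 136$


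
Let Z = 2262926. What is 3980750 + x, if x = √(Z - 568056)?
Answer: 3980750 + √1694870 ≈ 3.9821e+6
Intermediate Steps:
x = √1694870 (x = √(2262926 - 568056) = √1694870 ≈ 1301.9)
3980750 + x = 3980750 + √1694870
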